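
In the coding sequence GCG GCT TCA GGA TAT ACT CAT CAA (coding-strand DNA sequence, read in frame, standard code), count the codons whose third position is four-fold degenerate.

Codon 1 GCG (Ala): third position 4-fold.
Codon 2 GCT (Ala): third position 4-fold.
Codon 3 TCA (Ser): third position 4-fold.
Codon 4 GGA (Gly): third position 4-fold.
Codon 5 TAT (Tyr): third position 2-fold.
Codon 6 ACT (Thr): third position 4-fold.
Codon 7 CAT (His): third position 2-fold.
Codon 8 CAA (Gln): third position 2-fold.
Four-fold degenerate third positions: 5.

5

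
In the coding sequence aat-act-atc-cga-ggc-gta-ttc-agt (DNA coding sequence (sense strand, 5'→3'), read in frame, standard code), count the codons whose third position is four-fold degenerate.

4

Codon 1 AAT (Asn): third position 2-fold.
Codon 2 ACT (Thr): third position 4-fold.
Codon 3 ATC (Ile): third position 3-fold.
Codon 4 CGA (Arg): third position 4-fold.
Codon 5 GGC (Gly): third position 4-fold.
Codon 6 GTA (Val): third position 4-fold.
Codon 7 TTC (Phe): third position 2-fold.
Codon 8 AGT (Ser): third position 2-fold.
Four-fold degenerate third positions: 4.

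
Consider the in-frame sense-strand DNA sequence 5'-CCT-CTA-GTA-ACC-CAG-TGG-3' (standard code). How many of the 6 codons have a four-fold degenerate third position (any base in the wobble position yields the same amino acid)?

Codon 1 CCT (Pro): third position 4-fold.
Codon 2 CTA (Leu): third position 4-fold.
Codon 3 GTA (Val): third position 4-fold.
Codon 4 ACC (Thr): third position 4-fold.
Codon 5 CAG (Gln): third position 2-fold.
Codon 6 TGG (Trp): third position 1-fold.
Four-fold degenerate third positions: 4.

4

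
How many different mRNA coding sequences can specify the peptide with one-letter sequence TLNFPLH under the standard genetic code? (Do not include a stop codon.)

Thr: 4 codons.
Leu: 6 codons.
Asn: 2 codons.
Phe: 2 codons.
Pro: 4 codons.
Leu: 6 codons.
His: 2 codons.
4 × 6 × 2 × 2 × 4 × 6 × 2 = 4608.

4608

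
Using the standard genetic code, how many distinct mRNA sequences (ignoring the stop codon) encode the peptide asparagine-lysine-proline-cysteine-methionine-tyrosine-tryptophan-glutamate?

128

Asn: 2 codons.
Lys: 2 codons.
Pro: 4 codons.
Cys: 2 codons.
Met: 1 codon.
Tyr: 2 codons.
Trp: 1 codon.
Glu: 2 codons.
2 × 2 × 4 × 2 × 1 × 2 × 1 × 2 = 128.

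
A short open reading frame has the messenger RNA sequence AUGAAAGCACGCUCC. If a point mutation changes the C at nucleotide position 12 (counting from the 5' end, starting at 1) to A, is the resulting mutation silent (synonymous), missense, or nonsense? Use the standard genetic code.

silent

Position 12 falls in codon 4: CGC → Arg.
After the substitution the codon is CGA → Arg.
Both encode Arg, so the change is synonymous.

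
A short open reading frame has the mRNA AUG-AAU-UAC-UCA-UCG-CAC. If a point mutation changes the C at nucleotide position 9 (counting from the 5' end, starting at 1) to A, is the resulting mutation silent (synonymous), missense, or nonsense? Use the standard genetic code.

Position 9 falls in codon 3: UAC → Tyr.
After the substitution the codon is UAA → Stop.
The new codon is a stop codon, so this is a nonsense mutation.

nonsense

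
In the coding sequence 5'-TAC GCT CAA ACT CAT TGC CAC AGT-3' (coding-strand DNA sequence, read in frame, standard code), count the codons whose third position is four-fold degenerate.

2

Codon 1 TAC (Tyr): third position 2-fold.
Codon 2 GCT (Ala): third position 4-fold.
Codon 3 CAA (Gln): third position 2-fold.
Codon 4 ACT (Thr): third position 4-fold.
Codon 5 CAT (His): third position 2-fold.
Codon 6 TGC (Cys): third position 2-fold.
Codon 7 CAC (His): third position 2-fold.
Codon 8 AGT (Ser): third position 2-fold.
Four-fold degenerate third positions: 2.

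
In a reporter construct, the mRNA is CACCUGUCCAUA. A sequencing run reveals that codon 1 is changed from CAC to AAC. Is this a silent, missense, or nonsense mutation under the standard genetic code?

missense

Position 1 falls in codon 1: CAC → His.
After the substitution the codon is AAC → Asn.
His ≠ Asn, so this is a missense mutation.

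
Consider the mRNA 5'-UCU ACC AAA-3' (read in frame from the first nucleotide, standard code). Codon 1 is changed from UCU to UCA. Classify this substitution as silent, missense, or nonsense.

Position 3 falls in codon 1: UCU → Ser.
After the substitution the codon is UCA → Ser.
Both encode Ser, so the change is synonymous.

silent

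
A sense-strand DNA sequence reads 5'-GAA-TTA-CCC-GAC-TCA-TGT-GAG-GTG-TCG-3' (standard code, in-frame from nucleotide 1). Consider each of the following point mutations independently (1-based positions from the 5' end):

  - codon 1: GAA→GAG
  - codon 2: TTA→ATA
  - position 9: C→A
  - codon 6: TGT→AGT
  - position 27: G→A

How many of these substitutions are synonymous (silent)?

3

Codon 1: GAA (Glu) → GAG (Glu) — synonymous.
Codon 2: TTA (Leu) → ATA (Ile) — missense.
Codon 3: CCC (Pro) → CCA (Pro) — synonymous.
Codon 6: TGT (Cys) → AGT (Ser) — missense.
Codon 9: TCG (Ser) → TCA (Ser) — synonymous.
Synonymous: 3 of 5.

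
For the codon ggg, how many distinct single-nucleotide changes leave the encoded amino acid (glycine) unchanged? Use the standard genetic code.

Position 1: none → 0 synonymous.
Position 2: none → 0 synonymous.
Position 3: GGT, GGC, GGA → 3 synonymous.
Total: 0 + 0 + 3 = 3.

3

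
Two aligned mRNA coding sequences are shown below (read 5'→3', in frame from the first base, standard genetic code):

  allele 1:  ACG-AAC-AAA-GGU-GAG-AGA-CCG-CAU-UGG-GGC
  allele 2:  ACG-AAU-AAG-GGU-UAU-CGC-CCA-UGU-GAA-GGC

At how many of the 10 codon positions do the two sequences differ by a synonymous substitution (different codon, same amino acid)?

Codon 1: ACG Thr / ACG Thr — identical.
Codon 2: AAC Asn / AAU Asn — synonymous.
Codon 3: AAA Lys / AAG Lys — synonymous.
Codon 4: GGU Gly / GGU Gly — identical.
Codon 5: GAG Glu / UAU Tyr — nonsynonymous.
Codon 6: AGA Arg / CGC Arg — synonymous.
Codon 7: CCG Pro / CCA Pro — synonymous.
Codon 8: CAU His / UGU Cys — nonsynonymous.
Codon 9: UGG Trp / GAA Glu — nonsynonymous.
Codon 10: GGC Gly / GGC Gly — identical.
Synonymous differences: 4.

4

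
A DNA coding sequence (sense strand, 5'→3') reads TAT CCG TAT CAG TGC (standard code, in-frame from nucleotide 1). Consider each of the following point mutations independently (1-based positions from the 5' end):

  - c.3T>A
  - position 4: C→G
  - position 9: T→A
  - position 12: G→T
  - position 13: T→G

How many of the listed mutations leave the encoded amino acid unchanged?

0

Codon 1: TAT (Tyr) → TAA (Stop) — nonsense.
Codon 2: CCG (Pro) → GCG (Ala) — missense.
Codon 3: TAT (Tyr) → TAA (Stop) — nonsense.
Codon 4: CAG (Gln) → CAT (His) — missense.
Codon 5: TGC (Cys) → GGC (Gly) — missense.
Synonymous: 0 of 5.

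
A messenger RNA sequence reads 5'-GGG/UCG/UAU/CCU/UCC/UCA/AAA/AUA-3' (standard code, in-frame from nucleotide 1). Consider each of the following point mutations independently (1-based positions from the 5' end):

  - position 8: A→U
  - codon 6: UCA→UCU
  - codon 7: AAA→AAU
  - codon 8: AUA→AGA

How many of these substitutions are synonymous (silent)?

Codon 3: UAU (Tyr) → UUU (Phe) — missense.
Codon 6: UCA (Ser) → UCU (Ser) — synonymous.
Codon 7: AAA (Lys) → AAU (Asn) — missense.
Codon 8: AUA (Ile) → AGA (Arg) — missense.
Synonymous: 1 of 4.

1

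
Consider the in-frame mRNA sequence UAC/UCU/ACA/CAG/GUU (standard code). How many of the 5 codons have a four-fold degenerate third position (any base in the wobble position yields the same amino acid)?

Codon 1 UAC (Tyr): third position 2-fold.
Codon 2 UCU (Ser): third position 4-fold.
Codon 3 ACA (Thr): third position 4-fold.
Codon 4 CAG (Gln): third position 2-fold.
Codon 5 GUU (Val): third position 4-fold.
Four-fold degenerate third positions: 3.

3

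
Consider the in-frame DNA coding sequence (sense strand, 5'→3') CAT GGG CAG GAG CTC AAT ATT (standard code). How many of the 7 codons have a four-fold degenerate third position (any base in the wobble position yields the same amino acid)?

2

Codon 1 CAT (His): third position 2-fold.
Codon 2 GGG (Gly): third position 4-fold.
Codon 3 CAG (Gln): third position 2-fold.
Codon 4 GAG (Glu): third position 2-fold.
Codon 5 CTC (Leu): third position 4-fold.
Codon 6 AAT (Asn): third position 2-fold.
Codon 7 ATT (Ile): third position 3-fold.
Four-fold degenerate third positions: 2.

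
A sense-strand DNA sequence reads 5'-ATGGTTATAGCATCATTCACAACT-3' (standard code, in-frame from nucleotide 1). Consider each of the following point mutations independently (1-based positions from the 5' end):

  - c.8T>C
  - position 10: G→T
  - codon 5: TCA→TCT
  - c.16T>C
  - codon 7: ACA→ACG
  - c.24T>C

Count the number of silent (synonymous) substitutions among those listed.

Codon 3: ATA (Ile) → ACA (Thr) — missense.
Codon 4: GCA (Ala) → TCA (Ser) — missense.
Codon 5: TCA (Ser) → TCT (Ser) — synonymous.
Codon 6: TTC (Phe) → CTC (Leu) — missense.
Codon 7: ACA (Thr) → ACG (Thr) — synonymous.
Codon 8: ACT (Thr) → ACC (Thr) — synonymous.
Synonymous: 3 of 6.

3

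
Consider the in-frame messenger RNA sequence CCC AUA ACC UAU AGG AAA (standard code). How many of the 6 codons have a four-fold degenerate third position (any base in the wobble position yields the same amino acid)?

2

Codon 1 CCC (Pro): third position 4-fold.
Codon 2 AUA (Ile): third position 3-fold.
Codon 3 ACC (Thr): third position 4-fold.
Codon 4 UAU (Tyr): third position 2-fold.
Codon 5 AGG (Arg): third position 2-fold.
Codon 6 AAA (Lys): third position 2-fold.
Four-fold degenerate third positions: 2.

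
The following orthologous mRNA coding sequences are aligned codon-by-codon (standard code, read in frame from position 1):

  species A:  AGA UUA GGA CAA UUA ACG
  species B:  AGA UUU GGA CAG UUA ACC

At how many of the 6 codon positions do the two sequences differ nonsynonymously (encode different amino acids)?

1

Codon 1: AGA Arg / AGA Arg — identical.
Codon 2: UUA Leu / UUU Phe — nonsynonymous.
Codon 3: GGA Gly / GGA Gly — identical.
Codon 4: CAA Gln / CAG Gln — synonymous.
Codon 5: UUA Leu / UUA Leu — identical.
Codon 6: ACG Thr / ACC Thr — synonymous.
Nonsynonymous differences: 1.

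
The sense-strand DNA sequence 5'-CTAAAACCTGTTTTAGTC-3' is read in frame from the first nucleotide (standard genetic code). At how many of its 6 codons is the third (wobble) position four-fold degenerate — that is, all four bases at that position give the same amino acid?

Codon 1 CTA (Leu): third position 4-fold.
Codon 2 AAA (Lys): third position 2-fold.
Codon 3 CCT (Pro): third position 4-fold.
Codon 4 GTT (Val): third position 4-fold.
Codon 5 TTA (Leu): third position 2-fold.
Codon 6 GTC (Val): third position 4-fold.
Four-fold degenerate third positions: 4.

4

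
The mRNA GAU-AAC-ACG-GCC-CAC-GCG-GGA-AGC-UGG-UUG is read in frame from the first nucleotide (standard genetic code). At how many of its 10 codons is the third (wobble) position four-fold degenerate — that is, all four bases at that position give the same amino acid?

Codon 1 GAU (Asp): third position 2-fold.
Codon 2 AAC (Asn): third position 2-fold.
Codon 3 ACG (Thr): third position 4-fold.
Codon 4 GCC (Ala): third position 4-fold.
Codon 5 CAC (His): third position 2-fold.
Codon 6 GCG (Ala): third position 4-fold.
Codon 7 GGA (Gly): third position 4-fold.
Codon 8 AGC (Ser): third position 2-fold.
Codon 9 UGG (Trp): third position 1-fold.
Codon 10 UUG (Leu): third position 2-fold.
Four-fold degenerate third positions: 4.

4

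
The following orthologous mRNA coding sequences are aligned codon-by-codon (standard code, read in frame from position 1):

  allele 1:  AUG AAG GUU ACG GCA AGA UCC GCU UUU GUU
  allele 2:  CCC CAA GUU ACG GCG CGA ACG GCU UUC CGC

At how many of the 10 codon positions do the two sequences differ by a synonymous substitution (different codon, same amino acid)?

3

Codon 1: AUG Met / CCC Pro — nonsynonymous.
Codon 2: AAG Lys / CAA Gln — nonsynonymous.
Codon 3: GUU Val / GUU Val — identical.
Codon 4: ACG Thr / ACG Thr — identical.
Codon 5: GCA Ala / GCG Ala — synonymous.
Codon 6: AGA Arg / CGA Arg — synonymous.
Codon 7: UCC Ser / ACG Thr — nonsynonymous.
Codon 8: GCU Ala / GCU Ala — identical.
Codon 9: UUU Phe / UUC Phe — synonymous.
Codon 10: GUU Val / CGC Arg — nonsynonymous.
Synonymous differences: 3.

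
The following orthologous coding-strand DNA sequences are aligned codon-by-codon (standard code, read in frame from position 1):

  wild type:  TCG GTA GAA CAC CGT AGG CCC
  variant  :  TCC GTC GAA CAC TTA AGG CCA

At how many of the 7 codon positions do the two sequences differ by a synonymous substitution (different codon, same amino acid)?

3

Codon 1: TCG Ser / TCC Ser — synonymous.
Codon 2: GTA Val / GTC Val — synonymous.
Codon 3: GAA Glu / GAA Glu — identical.
Codon 4: CAC His / CAC His — identical.
Codon 5: CGT Arg / TTA Leu — nonsynonymous.
Codon 6: AGG Arg / AGG Arg — identical.
Codon 7: CCC Pro / CCA Pro — synonymous.
Synonymous differences: 3.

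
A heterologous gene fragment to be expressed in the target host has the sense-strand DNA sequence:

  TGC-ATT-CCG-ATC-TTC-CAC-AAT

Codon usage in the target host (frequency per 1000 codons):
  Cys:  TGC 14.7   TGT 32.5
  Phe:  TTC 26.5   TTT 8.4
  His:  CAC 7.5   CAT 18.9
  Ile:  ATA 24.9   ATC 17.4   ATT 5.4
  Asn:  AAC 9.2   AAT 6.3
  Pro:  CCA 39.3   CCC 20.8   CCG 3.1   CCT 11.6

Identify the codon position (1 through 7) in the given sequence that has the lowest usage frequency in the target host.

3

Codon 1 TGC (Cys): 14.7 per 1000.
Codon 2 ATT (Ile): 5.4 per 1000.
Codon 3 CCG (Pro): 3.1 per 1000.
Codon 4 ATC (Ile): 17.4 per 1000.
Codon 5 TTC (Phe): 26.5 per 1000.
Codon 6 CAC (His): 7.5 per 1000.
Codon 7 AAT (Asn): 6.3 per 1000.
Lowest frequency is 3.1 at codon 3.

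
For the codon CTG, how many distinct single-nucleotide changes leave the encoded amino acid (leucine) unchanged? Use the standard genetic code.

4

Position 1: TTG → 1 synonymous.
Position 2: none → 0 synonymous.
Position 3: CTT, CTC, CTA → 3 synonymous.
Total: 1 + 0 + 3 = 4.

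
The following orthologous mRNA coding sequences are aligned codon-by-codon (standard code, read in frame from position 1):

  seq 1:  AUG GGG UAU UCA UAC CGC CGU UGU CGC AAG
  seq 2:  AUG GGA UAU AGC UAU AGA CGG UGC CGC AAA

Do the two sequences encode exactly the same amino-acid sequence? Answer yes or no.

Codon 1: AUG Met / AUG Met — identical.
Codon 2: GGG Gly / GGA Gly — synonymous.
Codon 3: UAU Tyr / UAU Tyr — identical.
Codon 4: UCA Ser / AGC Ser — synonymous.
Codon 5: UAC Tyr / UAU Tyr — synonymous.
Codon 6: CGC Arg / AGA Arg — synonymous.
Codon 7: CGU Arg / CGG Arg — synonymous.
Codon 8: UGU Cys / UGC Cys — synonymous.
Codon 9: CGC Arg / CGC Arg — identical.
Codon 10: AAG Lys / AAA Lys — synonymous.
Nonsynonymous differences: 0 → same protein.

yes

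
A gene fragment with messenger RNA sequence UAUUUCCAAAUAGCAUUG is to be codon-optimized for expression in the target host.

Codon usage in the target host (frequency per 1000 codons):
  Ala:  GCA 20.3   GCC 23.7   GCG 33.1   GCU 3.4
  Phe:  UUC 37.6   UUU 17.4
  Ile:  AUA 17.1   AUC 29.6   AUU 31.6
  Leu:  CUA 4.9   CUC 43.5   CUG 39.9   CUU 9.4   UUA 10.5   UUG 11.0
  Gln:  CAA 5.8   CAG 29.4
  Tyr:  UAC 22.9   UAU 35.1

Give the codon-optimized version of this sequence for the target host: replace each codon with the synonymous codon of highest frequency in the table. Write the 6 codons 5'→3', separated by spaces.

UAU UUC CAG AUU GCG CUC

Codon 1 (Tyr): best is UAU at 35.1.
Codon 2 (Phe): best is UUC at 37.6.
Codon 3 (Gln): best is CAG at 29.4.
Codon 4 (Ile): best is AUU at 31.6.
Codon 5 (Ala): best is GCG at 33.1.
Codon 6 (Leu): best is CUC at 43.5.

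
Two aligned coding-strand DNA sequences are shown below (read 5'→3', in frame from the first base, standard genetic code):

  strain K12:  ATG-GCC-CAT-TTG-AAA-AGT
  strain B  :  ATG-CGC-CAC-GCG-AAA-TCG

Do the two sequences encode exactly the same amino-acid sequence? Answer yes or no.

no

Codon 1: ATG Met / ATG Met — identical.
Codon 2: GCC Ala / CGC Arg — nonsynonymous.
Codon 3: CAT His / CAC His — synonymous.
Codon 4: TTG Leu / GCG Ala — nonsynonymous.
Codon 5: AAA Lys / AAA Lys — identical.
Codon 6: AGT Ser / TCG Ser — synonymous.
Nonsynonymous differences: 2 → different protein.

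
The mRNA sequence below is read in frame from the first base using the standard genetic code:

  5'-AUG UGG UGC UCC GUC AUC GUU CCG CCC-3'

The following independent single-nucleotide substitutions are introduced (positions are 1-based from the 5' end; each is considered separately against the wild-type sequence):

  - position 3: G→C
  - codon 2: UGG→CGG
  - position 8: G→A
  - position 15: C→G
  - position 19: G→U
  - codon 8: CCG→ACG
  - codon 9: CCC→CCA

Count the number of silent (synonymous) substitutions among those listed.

Codon 1: AUG (Met) → AUC (Ile) — missense.
Codon 2: UGG (Trp) → CGG (Arg) — missense.
Codon 3: UGC (Cys) → UAC (Tyr) — missense.
Codon 5: GUC (Val) → GUG (Val) — synonymous.
Codon 7: GUU (Val) → UUU (Phe) — missense.
Codon 8: CCG (Pro) → ACG (Thr) — missense.
Codon 9: CCC (Pro) → CCA (Pro) — synonymous.
Synonymous: 2 of 7.

2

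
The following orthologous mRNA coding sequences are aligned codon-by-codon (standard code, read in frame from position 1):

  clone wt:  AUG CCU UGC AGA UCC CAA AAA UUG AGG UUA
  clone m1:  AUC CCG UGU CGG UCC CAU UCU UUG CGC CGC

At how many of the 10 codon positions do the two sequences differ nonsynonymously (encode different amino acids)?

4

Codon 1: AUG Met / AUC Ile — nonsynonymous.
Codon 2: CCU Pro / CCG Pro — synonymous.
Codon 3: UGC Cys / UGU Cys — synonymous.
Codon 4: AGA Arg / CGG Arg — synonymous.
Codon 5: UCC Ser / UCC Ser — identical.
Codon 6: CAA Gln / CAU His — nonsynonymous.
Codon 7: AAA Lys / UCU Ser — nonsynonymous.
Codon 8: UUG Leu / UUG Leu — identical.
Codon 9: AGG Arg / CGC Arg — synonymous.
Codon 10: UUA Leu / CGC Arg — nonsynonymous.
Nonsynonymous differences: 4.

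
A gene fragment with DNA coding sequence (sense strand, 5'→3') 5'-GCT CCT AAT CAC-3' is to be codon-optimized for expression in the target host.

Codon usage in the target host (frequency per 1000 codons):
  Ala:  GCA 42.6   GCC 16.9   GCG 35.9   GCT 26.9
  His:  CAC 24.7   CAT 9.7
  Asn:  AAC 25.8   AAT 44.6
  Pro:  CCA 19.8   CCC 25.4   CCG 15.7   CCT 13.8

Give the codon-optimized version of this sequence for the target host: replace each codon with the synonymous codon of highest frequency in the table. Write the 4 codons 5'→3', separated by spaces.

GCA CCC AAT CAC

Codon 1 (Ala): best is GCA at 42.6.
Codon 2 (Pro): best is CCC at 25.4.
Codon 3 (Asn): best is AAT at 44.6.
Codon 4 (His): best is CAC at 24.7.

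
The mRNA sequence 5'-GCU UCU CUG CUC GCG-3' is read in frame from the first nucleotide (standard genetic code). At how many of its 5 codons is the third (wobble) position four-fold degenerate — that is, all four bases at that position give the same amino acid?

5

Codon 1 GCU (Ala): third position 4-fold.
Codon 2 UCU (Ser): third position 4-fold.
Codon 3 CUG (Leu): third position 4-fold.
Codon 4 CUC (Leu): third position 4-fold.
Codon 5 GCG (Ala): third position 4-fold.
Four-fold degenerate third positions: 5.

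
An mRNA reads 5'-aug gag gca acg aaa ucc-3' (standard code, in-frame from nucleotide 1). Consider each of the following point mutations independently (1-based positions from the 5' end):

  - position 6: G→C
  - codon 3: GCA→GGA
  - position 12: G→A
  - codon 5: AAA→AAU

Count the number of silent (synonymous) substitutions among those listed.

Codon 2: GAG (Glu) → GAC (Asp) — missense.
Codon 3: GCA (Ala) → GGA (Gly) — missense.
Codon 4: ACG (Thr) → ACA (Thr) — synonymous.
Codon 5: AAA (Lys) → AAU (Asn) — missense.
Synonymous: 1 of 4.

1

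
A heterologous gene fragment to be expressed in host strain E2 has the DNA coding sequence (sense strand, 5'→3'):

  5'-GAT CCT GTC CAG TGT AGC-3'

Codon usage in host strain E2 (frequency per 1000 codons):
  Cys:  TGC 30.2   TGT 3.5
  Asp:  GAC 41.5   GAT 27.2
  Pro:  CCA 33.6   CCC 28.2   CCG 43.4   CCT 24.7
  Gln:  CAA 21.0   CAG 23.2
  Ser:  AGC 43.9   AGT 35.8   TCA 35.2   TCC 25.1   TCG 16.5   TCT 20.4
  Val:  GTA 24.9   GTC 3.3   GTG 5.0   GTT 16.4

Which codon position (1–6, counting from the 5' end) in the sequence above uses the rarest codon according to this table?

3

Codon 1 GAT (Asp): 27.2 per 1000.
Codon 2 CCT (Pro): 24.7 per 1000.
Codon 3 GTC (Val): 3.3 per 1000.
Codon 4 CAG (Gln): 23.2 per 1000.
Codon 5 TGT (Cys): 3.5 per 1000.
Codon 6 AGC (Ser): 43.9 per 1000.
Lowest frequency is 3.3 at codon 3.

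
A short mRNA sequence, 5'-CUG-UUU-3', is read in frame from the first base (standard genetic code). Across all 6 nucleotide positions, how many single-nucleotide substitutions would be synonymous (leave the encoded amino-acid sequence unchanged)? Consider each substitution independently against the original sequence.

Codon 1 (CUG, Leu): 4 synonymous substitutions.
Codon 2 (UUU, Phe): 1 synonymous substitution.
Total: 4 + 1 = 5.

5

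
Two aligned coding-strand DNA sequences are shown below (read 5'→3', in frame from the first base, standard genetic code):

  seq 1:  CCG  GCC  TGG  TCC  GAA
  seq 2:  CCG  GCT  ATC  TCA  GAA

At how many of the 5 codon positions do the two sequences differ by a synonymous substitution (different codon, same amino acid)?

2

Codon 1: CCG Pro / CCG Pro — identical.
Codon 2: GCC Ala / GCT Ala — synonymous.
Codon 3: TGG Trp / ATC Ile — nonsynonymous.
Codon 4: TCC Ser / TCA Ser — synonymous.
Codon 5: GAA Glu / GAA Glu — identical.
Synonymous differences: 2.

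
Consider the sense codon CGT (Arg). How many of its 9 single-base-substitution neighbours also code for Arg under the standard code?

3

Position 1: none → 0 synonymous.
Position 2: none → 0 synonymous.
Position 3: CGC, CGA, CGG → 3 synonymous.
Total: 0 + 0 + 3 = 3.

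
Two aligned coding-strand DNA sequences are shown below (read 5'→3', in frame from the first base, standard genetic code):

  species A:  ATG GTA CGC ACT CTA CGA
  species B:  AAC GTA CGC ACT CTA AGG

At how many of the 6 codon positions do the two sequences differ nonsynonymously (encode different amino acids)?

1

Codon 1: ATG Met / AAC Asn — nonsynonymous.
Codon 2: GTA Val / GTA Val — identical.
Codon 3: CGC Arg / CGC Arg — identical.
Codon 4: ACT Thr / ACT Thr — identical.
Codon 5: CTA Leu / CTA Leu — identical.
Codon 6: CGA Arg / AGG Arg — synonymous.
Nonsynonymous differences: 1.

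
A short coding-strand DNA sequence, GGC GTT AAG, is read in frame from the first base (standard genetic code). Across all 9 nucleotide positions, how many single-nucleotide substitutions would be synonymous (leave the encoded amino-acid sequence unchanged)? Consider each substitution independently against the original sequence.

Codon 1 (GGC, Gly): 3 synonymous substitutions.
Codon 2 (GTT, Val): 3 synonymous substitutions.
Codon 3 (AAG, Lys): 1 synonymous substitution.
Total: 3 + 3 + 1 = 7.

7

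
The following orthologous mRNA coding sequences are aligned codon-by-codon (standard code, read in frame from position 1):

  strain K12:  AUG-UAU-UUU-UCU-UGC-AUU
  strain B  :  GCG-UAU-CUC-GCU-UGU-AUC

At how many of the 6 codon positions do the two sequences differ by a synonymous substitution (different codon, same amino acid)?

Codon 1: AUG Met / GCG Ala — nonsynonymous.
Codon 2: UAU Tyr / UAU Tyr — identical.
Codon 3: UUU Phe / CUC Leu — nonsynonymous.
Codon 4: UCU Ser / GCU Ala — nonsynonymous.
Codon 5: UGC Cys / UGU Cys — synonymous.
Codon 6: AUU Ile / AUC Ile — synonymous.
Synonymous differences: 2.

2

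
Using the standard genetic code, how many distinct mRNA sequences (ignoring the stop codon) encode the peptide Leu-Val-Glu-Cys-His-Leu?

1152

Leu: 6 codons.
Val: 4 codons.
Glu: 2 codons.
Cys: 2 codons.
His: 2 codons.
Leu: 6 codons.
6 × 4 × 2 × 2 × 2 × 6 = 1152.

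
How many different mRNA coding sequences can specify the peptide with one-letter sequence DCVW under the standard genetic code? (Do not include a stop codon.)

Asp: 2 codons.
Cys: 2 codons.
Val: 4 codons.
Trp: 1 codon.
2 × 2 × 4 × 1 = 16.

16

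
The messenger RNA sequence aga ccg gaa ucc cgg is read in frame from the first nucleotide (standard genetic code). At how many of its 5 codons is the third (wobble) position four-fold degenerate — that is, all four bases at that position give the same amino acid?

Codon 1 AGA (Arg): third position 2-fold.
Codon 2 CCG (Pro): third position 4-fold.
Codon 3 GAA (Glu): third position 2-fold.
Codon 4 UCC (Ser): third position 4-fold.
Codon 5 CGG (Arg): third position 4-fold.
Four-fold degenerate third positions: 3.

3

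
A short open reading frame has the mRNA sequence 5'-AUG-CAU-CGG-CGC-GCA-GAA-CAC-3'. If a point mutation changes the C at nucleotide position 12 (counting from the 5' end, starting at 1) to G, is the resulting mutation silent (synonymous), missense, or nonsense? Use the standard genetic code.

silent

Position 12 falls in codon 4: CGC → Arg.
After the substitution the codon is CGG → Arg.
Both encode Arg, so the change is synonymous.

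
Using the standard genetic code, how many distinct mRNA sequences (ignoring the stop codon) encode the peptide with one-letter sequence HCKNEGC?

His: 2 codons.
Cys: 2 codons.
Lys: 2 codons.
Asn: 2 codons.
Glu: 2 codons.
Gly: 4 codons.
Cys: 2 codons.
2 × 2 × 2 × 2 × 2 × 4 × 2 = 256.

256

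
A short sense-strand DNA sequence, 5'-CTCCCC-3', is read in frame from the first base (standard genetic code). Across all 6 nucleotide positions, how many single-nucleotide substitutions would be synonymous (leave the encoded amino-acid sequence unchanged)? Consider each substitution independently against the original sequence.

6

Codon 1 (CTC, Leu): 3 synonymous substitutions.
Codon 2 (CCC, Pro): 3 synonymous substitutions.
Total: 3 + 3 = 6.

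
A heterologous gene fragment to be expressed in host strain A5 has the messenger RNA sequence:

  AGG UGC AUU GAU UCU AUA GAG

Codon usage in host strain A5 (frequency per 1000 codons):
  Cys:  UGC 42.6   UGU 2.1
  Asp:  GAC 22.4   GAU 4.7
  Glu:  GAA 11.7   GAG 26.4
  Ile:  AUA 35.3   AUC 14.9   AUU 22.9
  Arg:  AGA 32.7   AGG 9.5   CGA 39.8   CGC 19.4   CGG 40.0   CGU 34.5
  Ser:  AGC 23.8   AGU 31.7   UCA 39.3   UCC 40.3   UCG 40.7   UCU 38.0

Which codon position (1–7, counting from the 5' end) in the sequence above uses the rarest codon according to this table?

Codon 1 AGG (Arg): 9.5 per 1000.
Codon 2 UGC (Cys): 42.6 per 1000.
Codon 3 AUU (Ile): 22.9 per 1000.
Codon 4 GAU (Asp): 4.7 per 1000.
Codon 5 UCU (Ser): 38.0 per 1000.
Codon 6 AUA (Ile): 35.3 per 1000.
Codon 7 GAG (Glu): 26.4 per 1000.
Lowest frequency is 4.7 at codon 4.

4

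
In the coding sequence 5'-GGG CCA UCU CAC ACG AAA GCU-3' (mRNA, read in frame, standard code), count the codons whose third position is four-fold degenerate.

Codon 1 GGG (Gly): third position 4-fold.
Codon 2 CCA (Pro): third position 4-fold.
Codon 3 UCU (Ser): third position 4-fold.
Codon 4 CAC (His): third position 2-fold.
Codon 5 ACG (Thr): third position 4-fold.
Codon 6 AAA (Lys): third position 2-fold.
Codon 7 GCU (Ala): third position 4-fold.
Four-fold degenerate third positions: 5.

5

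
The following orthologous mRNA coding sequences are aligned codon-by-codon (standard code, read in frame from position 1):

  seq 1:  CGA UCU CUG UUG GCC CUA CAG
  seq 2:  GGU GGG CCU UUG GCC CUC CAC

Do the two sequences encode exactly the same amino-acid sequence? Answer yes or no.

Codon 1: CGA Arg / GGU Gly — nonsynonymous.
Codon 2: UCU Ser / GGG Gly — nonsynonymous.
Codon 3: CUG Leu / CCU Pro — nonsynonymous.
Codon 4: UUG Leu / UUG Leu — identical.
Codon 5: GCC Ala / GCC Ala — identical.
Codon 6: CUA Leu / CUC Leu — synonymous.
Codon 7: CAG Gln / CAC His — nonsynonymous.
Nonsynonymous differences: 4 → different protein.

no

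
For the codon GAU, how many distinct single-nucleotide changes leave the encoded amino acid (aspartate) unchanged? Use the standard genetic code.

1

Position 1: none → 0 synonymous.
Position 2: none → 0 synonymous.
Position 3: GAC → 1 synonymous.
Total: 0 + 0 + 1 = 1.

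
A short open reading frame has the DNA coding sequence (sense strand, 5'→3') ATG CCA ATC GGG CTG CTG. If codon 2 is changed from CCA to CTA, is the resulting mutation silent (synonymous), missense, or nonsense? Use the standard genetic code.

Position 5 falls in codon 2: CCA → Pro.
After the substitution the codon is CTA → Leu.
Pro ≠ Leu, so this is a missense mutation.

missense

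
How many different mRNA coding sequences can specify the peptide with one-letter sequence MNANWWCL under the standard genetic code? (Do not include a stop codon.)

192

Met: 1 codon.
Asn: 2 codons.
Ala: 4 codons.
Asn: 2 codons.
Trp: 1 codon.
Trp: 1 codon.
Cys: 2 codons.
Leu: 6 codons.
1 × 2 × 4 × 2 × 1 × 1 × 2 × 6 = 192.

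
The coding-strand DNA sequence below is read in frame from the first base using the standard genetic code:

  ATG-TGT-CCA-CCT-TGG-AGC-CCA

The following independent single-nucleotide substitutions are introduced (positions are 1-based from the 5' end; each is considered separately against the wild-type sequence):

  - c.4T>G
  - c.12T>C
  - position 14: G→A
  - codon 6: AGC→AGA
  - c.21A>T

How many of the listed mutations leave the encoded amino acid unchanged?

2

Codon 2: TGT (Cys) → GGT (Gly) — missense.
Codon 4: CCT (Pro) → CCC (Pro) — synonymous.
Codon 5: TGG (Trp) → TAG (Stop) — nonsense.
Codon 6: AGC (Ser) → AGA (Arg) — missense.
Codon 7: CCA (Pro) → CCT (Pro) — synonymous.
Synonymous: 2 of 5.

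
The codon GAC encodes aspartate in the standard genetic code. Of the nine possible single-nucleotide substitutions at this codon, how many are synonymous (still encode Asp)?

1

Position 1: none → 0 synonymous.
Position 2: none → 0 synonymous.
Position 3: GAT → 1 synonymous.
Total: 0 + 0 + 1 = 1.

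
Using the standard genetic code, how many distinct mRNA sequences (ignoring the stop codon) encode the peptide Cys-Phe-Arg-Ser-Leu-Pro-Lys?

Cys: 2 codons.
Phe: 2 codons.
Arg: 6 codons.
Ser: 6 codons.
Leu: 6 codons.
Pro: 4 codons.
Lys: 2 codons.
2 × 2 × 6 × 6 × 6 × 4 × 2 = 6912.

6912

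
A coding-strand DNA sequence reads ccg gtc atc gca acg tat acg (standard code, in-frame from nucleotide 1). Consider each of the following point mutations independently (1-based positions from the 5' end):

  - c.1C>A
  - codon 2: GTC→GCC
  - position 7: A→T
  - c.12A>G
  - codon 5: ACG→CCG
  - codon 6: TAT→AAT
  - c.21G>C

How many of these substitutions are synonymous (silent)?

2

Codon 1: CCG (Pro) → ACG (Thr) — missense.
Codon 2: GTC (Val) → GCC (Ala) — missense.
Codon 3: ATC (Ile) → TTC (Phe) — missense.
Codon 4: GCA (Ala) → GCG (Ala) — synonymous.
Codon 5: ACG (Thr) → CCG (Pro) — missense.
Codon 6: TAT (Tyr) → AAT (Asn) — missense.
Codon 7: ACG (Thr) → ACC (Thr) — synonymous.
Synonymous: 2 of 7.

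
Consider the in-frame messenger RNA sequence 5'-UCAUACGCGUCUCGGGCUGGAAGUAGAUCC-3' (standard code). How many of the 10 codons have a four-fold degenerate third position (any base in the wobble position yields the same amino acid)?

7

Codon 1 UCA (Ser): third position 4-fold.
Codon 2 UAC (Tyr): third position 2-fold.
Codon 3 GCG (Ala): third position 4-fold.
Codon 4 UCU (Ser): third position 4-fold.
Codon 5 CGG (Arg): third position 4-fold.
Codon 6 GCU (Ala): third position 4-fold.
Codon 7 GGA (Gly): third position 4-fold.
Codon 8 AGU (Ser): third position 2-fold.
Codon 9 AGA (Arg): third position 2-fold.
Codon 10 UCC (Ser): third position 4-fold.
Four-fold degenerate third positions: 7.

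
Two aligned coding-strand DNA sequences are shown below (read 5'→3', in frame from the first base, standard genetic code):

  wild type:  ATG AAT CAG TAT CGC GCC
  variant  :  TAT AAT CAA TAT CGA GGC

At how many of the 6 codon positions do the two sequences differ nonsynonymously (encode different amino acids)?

2

Codon 1: ATG Met / TAT Tyr — nonsynonymous.
Codon 2: AAT Asn / AAT Asn — identical.
Codon 3: CAG Gln / CAA Gln — synonymous.
Codon 4: TAT Tyr / TAT Tyr — identical.
Codon 5: CGC Arg / CGA Arg — synonymous.
Codon 6: GCC Ala / GGC Gly — nonsynonymous.
Nonsynonymous differences: 2.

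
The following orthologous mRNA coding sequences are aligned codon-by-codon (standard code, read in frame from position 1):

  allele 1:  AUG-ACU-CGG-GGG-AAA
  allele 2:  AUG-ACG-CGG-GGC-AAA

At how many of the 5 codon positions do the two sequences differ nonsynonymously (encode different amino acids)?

0

Codon 1: AUG Met / AUG Met — identical.
Codon 2: ACU Thr / ACG Thr — synonymous.
Codon 3: CGG Arg / CGG Arg — identical.
Codon 4: GGG Gly / GGC Gly — synonymous.
Codon 5: AAA Lys / AAA Lys — identical.
Nonsynonymous differences: 0.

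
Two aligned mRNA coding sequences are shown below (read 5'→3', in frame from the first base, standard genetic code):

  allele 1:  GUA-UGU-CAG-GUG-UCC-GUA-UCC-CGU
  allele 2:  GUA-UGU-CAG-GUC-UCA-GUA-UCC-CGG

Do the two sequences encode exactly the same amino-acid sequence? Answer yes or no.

yes

Codon 1: GUA Val / GUA Val — identical.
Codon 2: UGU Cys / UGU Cys — identical.
Codon 3: CAG Gln / CAG Gln — identical.
Codon 4: GUG Val / GUC Val — synonymous.
Codon 5: UCC Ser / UCA Ser — synonymous.
Codon 6: GUA Val / GUA Val — identical.
Codon 7: UCC Ser / UCC Ser — identical.
Codon 8: CGU Arg / CGG Arg — synonymous.
Nonsynonymous differences: 0 → same protein.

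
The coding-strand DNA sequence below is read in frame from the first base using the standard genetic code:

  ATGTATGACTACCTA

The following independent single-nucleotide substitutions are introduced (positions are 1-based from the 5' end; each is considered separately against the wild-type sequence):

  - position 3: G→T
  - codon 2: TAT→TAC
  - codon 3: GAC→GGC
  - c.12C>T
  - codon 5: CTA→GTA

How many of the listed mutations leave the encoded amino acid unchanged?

Codon 1: ATG (Met) → ATT (Ile) — missense.
Codon 2: TAT (Tyr) → TAC (Tyr) — synonymous.
Codon 3: GAC (Asp) → GGC (Gly) — missense.
Codon 4: TAC (Tyr) → TAT (Tyr) — synonymous.
Codon 5: CTA (Leu) → GTA (Val) — missense.
Synonymous: 2 of 5.

2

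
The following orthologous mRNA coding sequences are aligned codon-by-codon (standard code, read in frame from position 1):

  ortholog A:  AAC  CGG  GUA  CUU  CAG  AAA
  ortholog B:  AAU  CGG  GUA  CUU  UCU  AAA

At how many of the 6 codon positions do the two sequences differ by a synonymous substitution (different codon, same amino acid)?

1

Codon 1: AAC Asn / AAU Asn — synonymous.
Codon 2: CGG Arg / CGG Arg — identical.
Codon 3: GUA Val / GUA Val — identical.
Codon 4: CUU Leu / CUU Leu — identical.
Codon 5: CAG Gln / UCU Ser — nonsynonymous.
Codon 6: AAA Lys / AAA Lys — identical.
Synonymous differences: 1.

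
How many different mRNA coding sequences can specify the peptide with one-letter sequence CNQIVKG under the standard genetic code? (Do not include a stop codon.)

768

Cys: 2 codons.
Asn: 2 codons.
Gln: 2 codons.
Ile: 3 codons.
Val: 4 codons.
Lys: 2 codons.
Gly: 4 codons.
2 × 2 × 2 × 3 × 4 × 2 × 4 = 768.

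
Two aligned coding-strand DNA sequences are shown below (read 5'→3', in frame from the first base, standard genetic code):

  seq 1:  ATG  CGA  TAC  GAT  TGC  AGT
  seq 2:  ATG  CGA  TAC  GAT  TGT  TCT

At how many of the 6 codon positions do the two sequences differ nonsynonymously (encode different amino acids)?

0

Codon 1: ATG Met / ATG Met — identical.
Codon 2: CGA Arg / CGA Arg — identical.
Codon 3: TAC Tyr / TAC Tyr — identical.
Codon 4: GAT Asp / GAT Asp — identical.
Codon 5: TGC Cys / TGT Cys — synonymous.
Codon 6: AGT Ser / TCT Ser — synonymous.
Nonsynonymous differences: 0.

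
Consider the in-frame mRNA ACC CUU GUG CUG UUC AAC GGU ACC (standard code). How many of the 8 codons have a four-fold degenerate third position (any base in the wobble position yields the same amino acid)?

6

Codon 1 ACC (Thr): third position 4-fold.
Codon 2 CUU (Leu): third position 4-fold.
Codon 3 GUG (Val): third position 4-fold.
Codon 4 CUG (Leu): third position 4-fold.
Codon 5 UUC (Phe): third position 2-fold.
Codon 6 AAC (Asn): third position 2-fold.
Codon 7 GGU (Gly): third position 4-fold.
Codon 8 ACC (Thr): third position 4-fold.
Four-fold degenerate third positions: 6.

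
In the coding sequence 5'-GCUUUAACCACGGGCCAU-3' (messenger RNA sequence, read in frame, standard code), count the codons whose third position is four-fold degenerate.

Codon 1 GCU (Ala): third position 4-fold.
Codon 2 UUA (Leu): third position 2-fold.
Codon 3 ACC (Thr): third position 4-fold.
Codon 4 ACG (Thr): third position 4-fold.
Codon 5 GGC (Gly): third position 4-fold.
Codon 6 CAU (His): third position 2-fold.
Four-fold degenerate third positions: 4.

4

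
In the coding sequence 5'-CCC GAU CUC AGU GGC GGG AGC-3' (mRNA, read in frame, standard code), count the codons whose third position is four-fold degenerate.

Codon 1 CCC (Pro): third position 4-fold.
Codon 2 GAU (Asp): third position 2-fold.
Codon 3 CUC (Leu): third position 4-fold.
Codon 4 AGU (Ser): third position 2-fold.
Codon 5 GGC (Gly): third position 4-fold.
Codon 6 GGG (Gly): third position 4-fold.
Codon 7 AGC (Ser): third position 2-fold.
Four-fold degenerate third positions: 4.

4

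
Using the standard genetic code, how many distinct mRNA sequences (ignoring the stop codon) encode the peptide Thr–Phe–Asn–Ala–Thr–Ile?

Thr: 4 codons.
Phe: 2 codons.
Asn: 2 codons.
Ala: 4 codons.
Thr: 4 codons.
Ile: 3 codons.
4 × 2 × 2 × 4 × 4 × 3 = 768.

768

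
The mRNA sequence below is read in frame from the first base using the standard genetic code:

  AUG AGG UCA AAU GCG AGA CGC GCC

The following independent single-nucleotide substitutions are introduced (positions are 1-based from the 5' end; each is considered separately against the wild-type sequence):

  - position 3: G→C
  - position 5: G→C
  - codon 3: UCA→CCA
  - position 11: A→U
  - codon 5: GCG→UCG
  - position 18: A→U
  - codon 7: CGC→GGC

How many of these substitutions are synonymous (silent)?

0

Codon 1: AUG (Met) → AUC (Ile) — missense.
Codon 2: AGG (Arg) → ACG (Thr) — missense.
Codon 3: UCA (Ser) → CCA (Pro) — missense.
Codon 4: AAU (Asn) → AUU (Ile) — missense.
Codon 5: GCG (Ala) → UCG (Ser) — missense.
Codon 6: AGA (Arg) → AGU (Ser) — missense.
Codon 7: CGC (Arg) → GGC (Gly) — missense.
Synonymous: 0 of 7.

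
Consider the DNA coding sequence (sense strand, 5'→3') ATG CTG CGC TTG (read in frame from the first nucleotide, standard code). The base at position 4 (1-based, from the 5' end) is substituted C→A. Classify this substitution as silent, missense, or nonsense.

missense

Position 4 falls in codon 2: CTG → Leu.
After the substitution the codon is ATG → Met.
Leu ≠ Met, so this is a missense mutation.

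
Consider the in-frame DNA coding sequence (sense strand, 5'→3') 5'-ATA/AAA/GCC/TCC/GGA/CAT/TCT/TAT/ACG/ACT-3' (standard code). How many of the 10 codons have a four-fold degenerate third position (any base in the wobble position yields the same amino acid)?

Codon 1 ATA (Ile): third position 3-fold.
Codon 2 AAA (Lys): third position 2-fold.
Codon 3 GCC (Ala): third position 4-fold.
Codon 4 TCC (Ser): third position 4-fold.
Codon 5 GGA (Gly): third position 4-fold.
Codon 6 CAT (His): third position 2-fold.
Codon 7 TCT (Ser): third position 4-fold.
Codon 8 TAT (Tyr): third position 2-fold.
Codon 9 ACG (Thr): third position 4-fold.
Codon 10 ACT (Thr): third position 4-fold.
Four-fold degenerate third positions: 6.

6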